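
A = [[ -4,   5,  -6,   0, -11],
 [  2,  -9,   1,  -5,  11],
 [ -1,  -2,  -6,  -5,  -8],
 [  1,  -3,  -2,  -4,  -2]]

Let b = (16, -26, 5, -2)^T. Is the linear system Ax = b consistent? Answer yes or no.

Row reduce the augmented matrix [A | b].
R2 ← R2 + (1/2)·R1: [0, -13/2, -2, -5, 11/2, -18]
R3 ← R3 − (1/4)·R1: [0, -13/4, -9/2, -5, -21/4, 1]
R4 ← R4 + (1/4)·R1: [0, -7/4, -7/2, -4, -19/4, 2]
R3 ← R3 − (1/2)·R2: [0, 0, -7/2, -5/2, -8, 10]
R4 ← R4 − (7/26)·R2: [0, 0, -77/26, -69/26, -81/13, 89/13]
R4 ← R4 − (11/13)·R3: [0, 0, 0, -7/13, 7/13, -21/13]
The echelon form has 4 nonzero rows, and every pivot lies in the first 5 columns, so rank(A) = rank([A|b]) = 4.
The system is consistent.

yes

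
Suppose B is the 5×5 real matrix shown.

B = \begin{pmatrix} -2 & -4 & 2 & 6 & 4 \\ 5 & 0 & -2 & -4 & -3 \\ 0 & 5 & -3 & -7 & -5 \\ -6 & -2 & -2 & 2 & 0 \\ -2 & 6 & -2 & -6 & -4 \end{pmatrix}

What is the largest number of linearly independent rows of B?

Row reduce to echelon form.
R2 ← R2 + (5/2)·R1: [0, -10, 3, 11, 7]
R4 ← R4 − (3)·R1: [0, 10, -8, -16, -12]
R5 ← R5 − R1: [0, 10, -4, -12, -8]
R3 ← R3 + (1/2)·R2: [0, 0, -3/2, -3/2, -3/2]
R4 ← R4 + R2: [0, 0, -5, -5, -5]
R5 ← R5 + R2: [0, 0, -1, -1, -1]
R4 ← R4 − (10/3)·R3: [0, 0, 0, 0, 0]
R5 ← R5 − (2/3)·R3: [0, 0, 0, 0, 0]
Echelon form has 3 nonzero rows, so rank(B) = 3.
The rank gives the maximum number of linearly independent rows: 3.

3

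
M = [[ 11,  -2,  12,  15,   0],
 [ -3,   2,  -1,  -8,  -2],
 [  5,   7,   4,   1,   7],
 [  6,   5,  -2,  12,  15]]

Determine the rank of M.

3

Row reduce to echelon form.
R2 ← R2 + (3/11)·R1: [0, 16/11, 25/11, -43/11, -2]
R3 ← R3 − (5/11)·R1: [0, 87/11, -16/11, -64/11, 7]
R4 ← R4 − (6/11)·R1: [0, 67/11, -94/11, 42/11, 15]
R3 ← R3 − (87/16)·R2: [0, 0, -221/16, 247/16, 143/8]
R4 ← R4 − (67/16)·R2: [0, 0, -289/16, 323/16, 187/8]
R4 ← R4 − (17/13)·R3: [0, 0, 0, 0, 0]
Echelon form has 3 nonzero rows, so rank(M) = 3.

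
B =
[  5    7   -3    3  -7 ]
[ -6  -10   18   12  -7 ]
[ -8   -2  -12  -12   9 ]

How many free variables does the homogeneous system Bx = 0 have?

2

Row reduce to echelon form.
R2 ← R2 + (6/5)·R1: [0, -8/5, 72/5, 78/5, -77/5]
R3 ← R3 + (8/5)·R1: [0, 46/5, -84/5, -36/5, -11/5]
R3 ← R3 + (23/4)·R2: [0, 0, 66, 165/2, -363/4]
3 nonzero rows, so rank(B) = 3.
B has 5 columns; by rank–nullity, nullity = 5 − 3 = 2.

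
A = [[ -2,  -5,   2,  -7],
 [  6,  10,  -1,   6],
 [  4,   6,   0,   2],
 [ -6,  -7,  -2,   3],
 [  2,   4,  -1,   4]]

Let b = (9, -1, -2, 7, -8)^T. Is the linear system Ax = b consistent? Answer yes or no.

Row reduce the augmented matrix [A | b].
R2 ← R2 + (3)·R1: [0, -5, 5, -15, 26]
R3 ← R3 + (2)·R1: [0, -4, 4, -12, 16]
R4 ← R4 − (3)·R1: [0, 8, -8, 24, -20]
R5 ← R5 + R1: [0, -1, 1, -3, 1]
R3 ← R3 − (4/5)·R2: [0, 0, 0, 0, -24/5]
R4 ← R4 + (8/5)·R2: [0, 0, 0, 0, 108/5]
R5 ← R5 − (1/5)·R2: [0, 0, 0, 0, -21/5]
R4 ← R4 + (9/2)·R3: [0, 0, 0, 0, 0]
R5 ← R5 − (7/8)·R3: [0, 0, 0, 0, 0]
The echelon form has 3 nonzero rows; the last pivot sits in the augmented column, so rank(A) = 2 but rank([A|b]) = 3.
Since the ranks differ, the system is inconsistent.

no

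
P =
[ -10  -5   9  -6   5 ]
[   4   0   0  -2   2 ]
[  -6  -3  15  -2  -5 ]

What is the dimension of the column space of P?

Row reduce to echelon form.
R2 ← R2 + (2/5)·R1: [0, -2, 18/5, -22/5, 4]
R3 ← R3 − (3/5)·R1: [0, 0, 48/5, 8/5, -8]
Echelon form has 3 nonzero rows, so rank(P) = 3.
The column space has dimension equal to the rank: 3.

3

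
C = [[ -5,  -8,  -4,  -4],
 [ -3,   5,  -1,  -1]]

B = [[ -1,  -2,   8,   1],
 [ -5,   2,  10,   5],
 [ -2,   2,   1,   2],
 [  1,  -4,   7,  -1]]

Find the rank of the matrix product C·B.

First compute CB:
[[ 49,   2, -152, -49],
 [-21,  18,  18,  21]]
Now row reduce the product.
R2 ← R2 + (3/7)·R1: [0, 132/7, -330/7, 0]
2 nonzero rows, so rank(CB) = 2.

2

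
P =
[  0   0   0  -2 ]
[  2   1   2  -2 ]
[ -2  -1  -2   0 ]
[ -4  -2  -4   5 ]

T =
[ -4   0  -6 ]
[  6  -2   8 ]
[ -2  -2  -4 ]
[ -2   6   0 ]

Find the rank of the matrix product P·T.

First compute PT:
[[  4, -12,   0],
 [ -2, -18, -12],
 [  6,   6,  12],
 [  2,  42,  24]]
Now row reduce the product.
R2 ← R2 + (1/2)·R1: [0, -24, -12]
R3 ← R3 − (3/2)·R1: [0, 24, 12]
R4 ← R4 − (1/2)·R1: [0, 48, 24]
R3 ← R3 + R2: [0, 0, 0]
R4 ← R4 + (2)·R2: [0, 0, 0]
2 nonzero rows, so rank(PT) = 2.

2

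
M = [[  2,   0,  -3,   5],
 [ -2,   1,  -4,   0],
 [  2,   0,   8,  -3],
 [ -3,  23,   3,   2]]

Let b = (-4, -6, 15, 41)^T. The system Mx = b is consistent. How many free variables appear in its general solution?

Row reduce the augmented matrix [M | b].
R2 ← R2 + R1: [0, 1, -7, 5, -10]
R3 ← R3 − R1: [0, 0, 11, -8, 19]
R4 ← R4 + (3/2)·R1: [0, 23, -3/2, 19/2, 35]
R4 ← R4 − (23)·R2: [0, 0, 319/2, -211/2, 265]
R4 ← R4 − (29/2)·R3: [0, 0, 0, 21/2, -21/2]
The echelon form has 4 nonzero rows, and every pivot lies in the first 4 columns, so rank(M) = rank([M|b]) = 4.
The system is consistent.
Free variables = (unknowns) − (rank) = 4 − 4 = 0.

0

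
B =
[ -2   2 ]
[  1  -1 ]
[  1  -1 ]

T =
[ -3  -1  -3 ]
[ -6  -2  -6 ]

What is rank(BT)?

1

First compute BT:
[[ -6,  -2,  -6],
 [  3,   1,   3],
 [  3,   1,   3]]
Now row reduce the product.
R2 ← R2 + (1/2)·R1: [0, 0, 0]
R3 ← R3 + (1/2)·R1: [0, 0, 0]
1 nonzero row, so rank(BT) = 1.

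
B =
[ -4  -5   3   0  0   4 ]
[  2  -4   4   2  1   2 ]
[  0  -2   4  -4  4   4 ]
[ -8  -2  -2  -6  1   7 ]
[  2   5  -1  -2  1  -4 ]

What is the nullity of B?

2

Row reduce to echelon form.
R2 ← R2 + (1/2)·R1: [0, -13/2, 11/2, 2, 1, 4]
R4 ← R4 − (2)·R1: [0, 8, -8, -6, 1, -1]
R5 ← R5 + (1/2)·R1: [0, 5/2, 1/2, -2, 1, -2]
R3 ← R3 − (4/13)·R2: [0, 0, 30/13, -60/13, 48/13, 36/13]
R4 ← R4 + (16/13)·R2: [0, 0, -16/13, -46/13, 29/13, 51/13]
R5 ← R5 + (5/13)·R2: [0, 0, 34/13, -16/13, 18/13, -6/13]
R4 ← R4 + (8/15)·R3: [0, 0, 0, -6, 21/5, 27/5]
R5 ← R5 − (17/15)·R3: [0, 0, 0, 4, -14/5, -18/5]
R5 ← R5 + (2/3)·R4: [0, 0, 0, 0, 0, 0]
4 nonzero rows, so rank(B) = 4.
B has 6 columns; by rank–nullity, nullity = 6 − 4 = 2.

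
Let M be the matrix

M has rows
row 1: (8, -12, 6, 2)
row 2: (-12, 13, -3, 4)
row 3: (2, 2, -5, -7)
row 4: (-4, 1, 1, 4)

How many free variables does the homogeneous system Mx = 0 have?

1

Row reduce to echelon form.
R2 ← R2 + (3/2)·R1: [0, -5, 6, 7]
R3 ← R3 − (1/4)·R1: [0, 5, -13/2, -15/2]
R4 ← R4 + (1/2)·R1: [0, -5, 4, 5]
R3 ← R3 + R2: [0, 0, -1/2, -1/2]
R4 ← R4 − R2: [0, 0, -2, -2]
R4 ← R4 − (4)·R3: [0, 0, 0, 0]
3 nonzero rows, so rank(M) = 3.
M has 4 columns; by rank–nullity, nullity = 4 − 3 = 1.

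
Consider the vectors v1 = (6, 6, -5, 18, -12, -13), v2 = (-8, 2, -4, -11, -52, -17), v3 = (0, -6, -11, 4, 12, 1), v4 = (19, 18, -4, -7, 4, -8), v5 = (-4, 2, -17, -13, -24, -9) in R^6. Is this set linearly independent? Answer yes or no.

yes

Form the matrix with these vectors as rows and row reduce.
R2 ← R2 + (4/3)·R1: [0, 10, -32/3, 13, -68, -103/3]
R4 ← R4 − (19/6)·R1: [0, -1, 71/6, -64, 42, 199/6]
R5 ← R5 + (2/3)·R1: [0, 6, -61/3, -1, -32, -53/3]
R3 ← R3 + (3/5)·R2: [0, 0, -87/5, 59/5, -144/5, -98/5]
R4 ← R4 + (1/10)·R2: [0, 0, 323/30, -627/10, 176/5, 446/15]
R5 ← R5 − (3/5)·R2: [0, 0, -209/15, -44/5, 44/5, 44/15]
R4 ← R4 + (323/522)·R3: [0, 0, 0, -14459/261, 504/29, 4595/261]
R5 ← R5 − (209/261)·R3: [0, 0, 0, -4763/261, 924/29, 4862/261]
R5 ← R5 − (4763/14459)·R4: [0, 0, 0, 0, 377916/14459, 185493/14459]
5 nonzero rows, so the 5 vectors span a space of dimension 5.
Since 5 = 5, the vectors are linearly independent.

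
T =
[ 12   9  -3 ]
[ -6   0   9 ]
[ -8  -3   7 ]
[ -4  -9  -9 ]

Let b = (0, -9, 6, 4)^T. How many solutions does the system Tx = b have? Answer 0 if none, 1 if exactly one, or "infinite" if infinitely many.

0

Row reduce the augmented matrix [T | b].
R2 ← R2 + (1/2)·R1: [0, 9/2, 15/2, -9]
R3 ← R3 + (2/3)·R1: [0, 3, 5, 6]
R4 ← R4 + (1/3)·R1: [0, -6, -10, 4]
R3 ← R3 − (2/3)·R2: [0, 0, 0, 12]
R4 ← R4 + (4/3)·R2: [0, 0, 0, -8]
R4 ← R4 + (2/3)·R3: [0, 0, 0, 0]
The echelon form has 3 nonzero rows; the last pivot sits in the augmented column, so rank(T) = 2 but rank([T|b]) = 3.
Since the ranks differ, the system is inconsistent.
It has no solutions.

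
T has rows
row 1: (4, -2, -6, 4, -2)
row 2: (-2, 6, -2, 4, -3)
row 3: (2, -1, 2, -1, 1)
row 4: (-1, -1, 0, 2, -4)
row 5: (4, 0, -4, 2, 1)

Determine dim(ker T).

1

Row reduce to echelon form.
R2 ← R2 + (1/2)·R1: [0, 5, -5, 6, -4]
R3 ← R3 − (1/2)·R1: [0, 0, 5, -3, 2]
R4 ← R4 + (1/4)·R1: [0, -3/2, -3/2, 3, -9/2]
R5 ← R5 − R1: [0, 2, 2, -2, 3]
R4 ← R4 + (3/10)·R2: [0, 0, -3, 24/5, -57/10]
R5 ← R5 − (2/5)·R2: [0, 0, 4, -22/5, 23/5]
R4 ← R4 + (3/5)·R3: [0, 0, 0, 3, -9/2]
R5 ← R5 − (4/5)·R3: [0, 0, 0, -2, 3]
R5 ← R5 + (2/3)·R4: [0, 0, 0, 0, 0]
4 nonzero rows, so rank(T) = 4.
T has 5 columns; by rank–nullity, nullity = 5 − 4 = 1.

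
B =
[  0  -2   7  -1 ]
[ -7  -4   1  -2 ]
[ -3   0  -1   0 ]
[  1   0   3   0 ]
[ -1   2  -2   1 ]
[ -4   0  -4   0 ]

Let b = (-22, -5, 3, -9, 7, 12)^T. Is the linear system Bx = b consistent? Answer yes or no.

Row reduce the augmented matrix [B | b].
Swap R1 ↔ R2
R3 ← R3 − (3/7)·R1: [0, 12/7, -10/7, 6/7, 36/7]
R4 ← R4 + (1/7)·R1: [0, -4/7, 22/7, -2/7, -68/7]
R5 ← R5 − (1/7)·R1: [0, 18/7, -15/7, 9/7, 54/7]
R6 ← R6 − (4/7)·R1: [0, 16/7, -32/7, 8/7, 104/7]
R3 ← R3 + (6/7)·R2: [0, 0, 32/7, 0, -96/7]
R4 ← R4 − (2/7)·R2: [0, 0, 8/7, 0, -24/7]
R5 ← R5 + (9/7)·R2: [0, 0, 48/7, 0, -144/7]
R6 ← R6 + (8/7)·R2: [0, 0, 24/7, 0, -72/7]
R4 ← R4 − (1/4)·R3: [0, 0, 0, 0, 0]
R5 ← R5 − (3/2)·R3: [0, 0, 0, 0, 0]
R6 ← R6 − (3/4)·R3: [0, 0, 0, 0, 0]
The echelon form has 3 nonzero rows, and every pivot lies in the first 4 columns, so rank(B) = rank([B|b]) = 3.
The system is consistent.

yes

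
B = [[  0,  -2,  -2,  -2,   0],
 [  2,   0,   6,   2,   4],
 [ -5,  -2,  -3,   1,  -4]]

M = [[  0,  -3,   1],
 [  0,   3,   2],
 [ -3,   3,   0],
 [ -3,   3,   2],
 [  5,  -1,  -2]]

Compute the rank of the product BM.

First compute BM:
[[ 12, -18,  -8],
 [ -4,  14,  -2],
 [-14,   7,   1]]
Now row reduce the product.
R2 ← R2 + (1/3)·R1: [0, 8, -14/3]
R3 ← R3 + (7/6)·R1: [0, -14, -25/3]
R3 ← R3 + (7/4)·R2: [0, 0, -33/2]
3 nonzero rows, so rank(BM) = 3.

3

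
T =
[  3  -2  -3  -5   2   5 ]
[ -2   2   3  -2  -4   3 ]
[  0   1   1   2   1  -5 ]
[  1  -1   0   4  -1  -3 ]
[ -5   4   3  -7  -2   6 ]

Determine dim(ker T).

1

Row reduce to echelon form.
R2 ← R2 + (2/3)·R1: [0, 2/3, 1, -16/3, -8/3, 19/3]
R4 ← R4 − (1/3)·R1: [0, -1/3, 1, 17/3, -5/3, -14/3]
R5 ← R5 + (5/3)·R1: [0, 2/3, -2, -46/3, 4/3, 43/3]
R3 ← R3 − (3/2)·R2: [0, 0, -1/2, 10, 5, -29/2]
R4 ← R4 + (1/2)·R2: [0, 0, 3/2, 3, -3, -3/2]
R5 ← R5 − R2: [0, 0, -3, -10, 4, 8]
R4 ← R4 + (3)·R3: [0, 0, 0, 33, 12, -45]
R5 ← R5 − (6)·R3: [0, 0, 0, -70, -26, 95]
R5 ← R5 + (70/33)·R4: [0, 0, 0, 0, -6/11, -5/11]
5 nonzero rows, so rank(T) = 5.
T has 6 columns; by rank–nullity, nullity = 6 − 5 = 1.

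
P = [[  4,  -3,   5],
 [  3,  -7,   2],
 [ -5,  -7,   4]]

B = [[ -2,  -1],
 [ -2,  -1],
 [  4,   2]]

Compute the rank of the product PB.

First compute PB:
[[ 18,   9],
 [ 16,   8],
 [ 40,  20]]
Now row reduce the product.
R2 ← R2 − (8/9)·R1: [0, 0]
R3 ← R3 − (20/9)·R1: [0, 0]
1 nonzero row, so rank(PB) = 1.

1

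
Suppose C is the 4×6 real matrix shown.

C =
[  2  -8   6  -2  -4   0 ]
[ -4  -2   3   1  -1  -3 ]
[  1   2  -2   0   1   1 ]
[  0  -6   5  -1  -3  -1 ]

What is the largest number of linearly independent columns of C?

2

Row reduce to echelon form.
R2 ← R2 + (2)·R1: [0, -18, 15, -3, -9, -3]
R3 ← R3 − (1/2)·R1: [0, 6, -5, 1, 3, 1]
R3 ← R3 + (1/3)·R2: [0, 0, 0, 0, 0, 0]
R4 ← R4 − (1/3)·R2: [0, 0, 0, 0, 0, 0]
Echelon form has 2 nonzero rows, so rank(C) = 2.
The rank gives the maximum number of linearly independent columns: 2.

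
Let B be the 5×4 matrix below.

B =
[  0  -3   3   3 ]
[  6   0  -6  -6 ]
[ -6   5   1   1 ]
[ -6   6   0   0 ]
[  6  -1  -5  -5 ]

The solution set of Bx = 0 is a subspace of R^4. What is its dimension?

2

Row reduce to echelon form.
Swap R1 ↔ R2
R3 ← R3 + R1: [0, 5, -5, -5]
R4 ← R4 + R1: [0, 6, -6, -6]
R5 ← R5 − R1: [0, -1, 1, 1]
R3 ← R3 + (5/3)·R2: [0, 0, 0, 0]
R4 ← R4 + (2)·R2: [0, 0, 0, 0]
R5 ← R5 − (1/3)·R2: [0, 0, 0, 0]
2 nonzero rows, so rank(B) = 2.
B has 4 columns; by rank–nullity, nullity = 4 − 2 = 2.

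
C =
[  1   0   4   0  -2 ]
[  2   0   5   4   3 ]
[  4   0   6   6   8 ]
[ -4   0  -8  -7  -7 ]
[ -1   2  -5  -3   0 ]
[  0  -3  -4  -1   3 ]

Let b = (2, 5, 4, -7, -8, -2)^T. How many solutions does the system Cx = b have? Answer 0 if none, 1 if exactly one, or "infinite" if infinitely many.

Row reduce the augmented matrix [C | b].
R2 ← R2 − (2)·R1: [0, 0, -3, 4, 7, 1]
R3 ← R3 − (4)·R1: [0, 0, -10, 6, 16, -4]
R4 ← R4 + (4)·R1: [0, 0, 8, -7, -15, 1]
R5 ← R5 + R1: [0, 2, -1, -3, -2, -6]
Swap R2 ↔ R5
R6 ← R6 + (3/2)·R2: [0, 0, -11/2, -11/2, 0, -11]
R4 ← R4 + (4/5)·R3: [0, 0, 0, -11/5, -11/5, -11/5]
R5 ← R5 − (3/10)·R3: [0, 0, 0, 11/5, 11/5, 11/5]
R6 ← R6 − (11/20)·R3: [0, 0, 0, -44/5, -44/5, -44/5]
R5 ← R5 + R4: [0, 0, 0, 0, 0, 0]
R6 ← R6 − (4)·R4: [0, 0, 0, 0, 0, 0]
The echelon form has 4 nonzero rows, and every pivot lies in the first 5 columns, so rank(C) = rank([C|b]) = 4.
The system is consistent.
rank = 4 < 5 unknowns, so there are infinitely many solutions.

infinite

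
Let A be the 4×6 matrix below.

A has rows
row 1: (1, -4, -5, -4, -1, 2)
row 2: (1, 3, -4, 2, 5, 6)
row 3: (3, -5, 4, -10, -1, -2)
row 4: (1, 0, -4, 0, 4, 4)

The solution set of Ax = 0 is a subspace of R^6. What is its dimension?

Row reduce to echelon form.
R2 ← R2 − R1: [0, 7, 1, 6, 6, 4]
R3 ← R3 − (3)·R1: [0, 7, 19, 2, 2, -8]
R4 ← R4 − R1: [0, 4, 1, 4, 5, 2]
R3 ← R3 − R2: [0, 0, 18, -4, -4, -12]
R4 ← R4 − (4/7)·R2: [0, 0, 3/7, 4/7, 11/7, -2/7]
R4 ← R4 − (1/42)·R3: [0, 0, 0, 2/3, 5/3, 0]
4 nonzero rows, so rank(A) = 4.
A has 6 columns; by rank–nullity, nullity = 6 − 4 = 2.

2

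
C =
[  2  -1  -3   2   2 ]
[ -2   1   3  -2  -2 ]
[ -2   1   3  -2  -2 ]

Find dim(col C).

Row reduce to echelon form.
R2 ← R2 + R1: [0, 0, 0, 0, 0]
R3 ← R3 + R1: [0, 0, 0, 0, 0]
Echelon form has 1 nonzero row, so rank(C) = 1.
The column space has dimension equal to the rank: 1.

1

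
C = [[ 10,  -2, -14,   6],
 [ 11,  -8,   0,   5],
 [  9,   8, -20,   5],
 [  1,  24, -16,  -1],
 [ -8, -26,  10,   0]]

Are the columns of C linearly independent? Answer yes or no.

Row reduce C to echelon form.
R2 ← R2 − (11/10)·R1: [0, -29/5, 77/5, -8/5]
R3 ← R3 − (9/10)·R1: [0, 49/5, -37/5, -2/5]
R4 ← R4 − (1/10)·R1: [0, 121/5, -73/5, -8/5]
R5 ← R5 + (4/5)·R1: [0, -138/5, -6/5, 24/5]
R3 ← R3 + (49/29)·R2: [0, 0, 540/29, -90/29]
R4 ← R4 + (121/29)·R2: [0, 0, 1440/29, -240/29]
R5 ← R5 − (138/29)·R2: [0, 0, -2160/29, 360/29]
R4 ← R4 − (8/3)·R3: [0, 0, 0, 0]
R5 ← R5 + (4)·R3: [0, 0, 0, 0]
3 pivots among 4 columns.
Only 3 < 4 pivot columns, so the columns are linearly dependent.

no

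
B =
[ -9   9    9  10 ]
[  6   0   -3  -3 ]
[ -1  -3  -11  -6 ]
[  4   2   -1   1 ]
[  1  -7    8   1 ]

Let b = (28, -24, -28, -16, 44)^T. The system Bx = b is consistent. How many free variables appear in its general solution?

Row reduce the augmented matrix [B | b].
R2 ← R2 + (2/3)·R1: [0, 6, 3, 11/3, -16/3]
R3 ← R3 − (1/9)·R1: [0, -4, -12, -64/9, -280/9]
R4 ← R4 + (4/9)·R1: [0, 6, 3, 49/9, -32/9]
R5 ← R5 + (1/9)·R1: [0, -6, 9, 19/9, 424/9]
R3 ← R3 + (2/3)·R2: [0, 0, -10, -14/3, -104/3]
R4 ← R4 − R2: [0, 0, 0, 16/9, 16/9]
R5 ← R5 + R2: [0, 0, 12, 52/9, 376/9]
R5 ← R5 + (6/5)·R3: [0, 0, 0, 8/45, 8/45]
R5 ← R5 − (1/10)·R4: [0, 0, 0, 0, 0]
The echelon form has 4 nonzero rows, and every pivot lies in the first 4 columns, so rank(B) = rank([B|b]) = 4.
The system is consistent.
Free variables = (unknowns) − (rank) = 4 − 4 = 0.

0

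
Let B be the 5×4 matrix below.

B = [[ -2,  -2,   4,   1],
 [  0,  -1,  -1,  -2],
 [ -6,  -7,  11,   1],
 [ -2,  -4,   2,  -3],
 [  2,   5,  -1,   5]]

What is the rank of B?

Row reduce to echelon form.
R3 ← R3 − (3)·R1: [0, -1, -1, -2]
R4 ← R4 − R1: [0, -2, -2, -4]
R5 ← R5 + R1: [0, 3, 3, 6]
R3 ← R3 − R2: [0, 0, 0, 0]
R4 ← R4 − (2)·R2: [0, 0, 0, 0]
R5 ← R5 + (3)·R2: [0, 0, 0, 0]
Echelon form has 2 nonzero rows, so rank(B) = 2.

2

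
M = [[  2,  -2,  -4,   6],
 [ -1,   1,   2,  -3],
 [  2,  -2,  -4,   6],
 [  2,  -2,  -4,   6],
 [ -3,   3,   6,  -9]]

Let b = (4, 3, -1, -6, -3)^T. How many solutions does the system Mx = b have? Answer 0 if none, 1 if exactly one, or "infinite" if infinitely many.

0

Row reduce the augmented matrix [M | b].
R2 ← R2 + (1/2)·R1: [0, 0, 0, 0, 5]
R3 ← R3 − R1: [0, 0, 0, 0, -5]
R4 ← R4 − R1: [0, 0, 0, 0, -10]
R5 ← R5 + (3/2)·R1: [0, 0, 0, 0, 3]
R3 ← R3 + R2: [0, 0, 0, 0, 0]
R4 ← R4 + (2)·R2: [0, 0, 0, 0, 0]
R5 ← R5 − (3/5)·R2: [0, 0, 0, 0, 0]
The echelon form has 2 nonzero rows; the last pivot sits in the augmented column, so rank(M) = 1 but rank([M|b]) = 2.
Since the ranks differ, the system is inconsistent.
It has no solutions.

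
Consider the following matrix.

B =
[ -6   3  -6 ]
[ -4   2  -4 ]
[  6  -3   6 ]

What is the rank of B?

1

Row reduce to echelon form.
R2 ← R2 − (2/3)·R1: [0, 0, 0]
R3 ← R3 + R1: [0, 0, 0]
Echelon form has 1 nonzero row, so rank(B) = 1.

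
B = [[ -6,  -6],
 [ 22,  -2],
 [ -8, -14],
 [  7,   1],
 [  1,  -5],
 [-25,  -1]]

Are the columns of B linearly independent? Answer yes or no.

yes

Row reduce B to echelon form.
R2 ← R2 + (11/3)·R1: [0, -24]
R3 ← R3 − (4/3)·R1: [0, -6]
R4 ← R4 + (7/6)·R1: [0, -6]
R5 ← R5 + (1/6)·R1: [0, -6]
R6 ← R6 − (25/6)·R1: [0, 24]
R3 ← R3 − (1/4)·R2: [0, 0]
R4 ← R4 − (1/4)·R2: [0, 0]
R5 ← R5 − (1/4)·R2: [0, 0]
R6 ← R6 + R2: [0, 0]
2 pivots among 2 columns.
Every column is a pivot column, so the columns are linearly independent.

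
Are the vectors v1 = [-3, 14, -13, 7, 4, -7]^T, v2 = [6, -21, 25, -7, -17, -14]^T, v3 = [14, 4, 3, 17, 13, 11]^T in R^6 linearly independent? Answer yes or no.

Form the matrix with these vectors as rows and row reduce.
R2 ← R2 + (2)·R1: [0, 7, -1, 7, -9, -28]
R3 ← R3 + (14/3)·R1: [0, 208/3, -173/3, 149/3, 95/3, -65/3]
R3 ← R3 − (208/21)·R2: [0, 0, -1003/21, -59/3, 2537/21, 767/3]
3 nonzero rows, so the 3 vectors span a space of dimension 3.
Since 3 = 3, the vectors are linearly independent.

yes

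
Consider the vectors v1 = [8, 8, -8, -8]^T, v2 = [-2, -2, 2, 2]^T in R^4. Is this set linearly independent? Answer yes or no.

no

Form the matrix with these vectors as rows and row reduce.
R2 ← R2 + (1/4)·R1: [0, 0, 0, 0]
1 nonzero row, so the 2 vectors span a space of dimension 1.
Since 1 < 2, the vectors are linearly dependent.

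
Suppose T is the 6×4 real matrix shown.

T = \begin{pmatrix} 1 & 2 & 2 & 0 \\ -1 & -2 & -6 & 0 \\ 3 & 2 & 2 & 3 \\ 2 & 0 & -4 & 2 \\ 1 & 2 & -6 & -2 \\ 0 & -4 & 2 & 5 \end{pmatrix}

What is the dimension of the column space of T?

Row reduce to echelon form.
R2 ← R2 + R1: [0, 0, -4, 0]
R3 ← R3 − (3)·R1: [0, -4, -4, 3]
R4 ← R4 − (2)·R1: [0, -4, -8, 2]
R5 ← R5 − R1: [0, 0, -8, -2]
Swap R2 ↔ R3
R4 ← R4 − R2: [0, 0, -4, -1]
R6 ← R6 − R2: [0, 0, 6, 2]
R4 ← R4 − R3: [0, 0, 0, -1]
R5 ← R5 − (2)·R3: [0, 0, 0, -2]
R6 ← R6 + (3/2)·R3: [0, 0, 0, 2]
R5 ← R5 − (2)·R4: [0, 0, 0, 0]
R6 ← R6 + (2)·R4: [0, 0, 0, 0]
Echelon form has 4 nonzero rows, so rank(T) = 4.
The column space has dimension equal to the rank: 4.

4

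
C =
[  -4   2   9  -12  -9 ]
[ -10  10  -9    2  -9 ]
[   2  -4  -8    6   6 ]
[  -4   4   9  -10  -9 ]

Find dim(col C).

Row reduce to echelon form.
R2 ← R2 − (5/2)·R1: [0, 5, -63/2, 32, 27/2]
R3 ← R3 + (1/2)·R1: [0, -3, -7/2, 0, 3/2]
R4 ← R4 − R1: [0, 2, 0, 2, 0]
R3 ← R3 + (3/5)·R2: [0, 0, -112/5, 96/5, 48/5]
R4 ← R4 − (2/5)·R2: [0, 0, 63/5, -54/5, -27/5]
R4 ← R4 + (9/16)·R3: [0, 0, 0, 0, 0]
Echelon form has 3 nonzero rows, so rank(C) = 3.
The column space has dimension equal to the rank: 3.

3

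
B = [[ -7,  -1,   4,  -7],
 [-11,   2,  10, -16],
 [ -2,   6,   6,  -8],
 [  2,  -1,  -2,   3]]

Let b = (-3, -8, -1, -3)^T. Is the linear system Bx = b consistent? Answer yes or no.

no

Row reduce the augmented matrix [B | b].
R2 ← R2 − (11/7)·R1: [0, 25/7, 26/7, -5, -23/7]
R3 ← R3 − (2/7)·R1: [0, 44/7, 34/7, -6, -1/7]
R4 ← R4 + (2/7)·R1: [0, -9/7, -6/7, 1, -27/7]
R3 ← R3 − (44/25)·R2: [0, 0, -42/25, 14/5, 141/25]
R4 ← R4 + (9/25)·R2: [0, 0, 12/25, -4/5, -126/25]
R4 ← R4 + (2/7)·R3: [0, 0, 0, 0, -24/7]
The echelon form has 4 nonzero rows; the last pivot sits in the augmented column, so rank(B) = 3 but rank([B|b]) = 4.
Since the ranks differ, the system is inconsistent.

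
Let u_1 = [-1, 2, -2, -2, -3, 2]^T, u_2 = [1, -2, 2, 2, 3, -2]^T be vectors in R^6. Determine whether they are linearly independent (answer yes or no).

Form the matrix with these vectors as rows and row reduce.
R2 ← R2 + R1: [0, 0, 0, 0, 0, 0]
1 nonzero row, so the 2 vectors span a space of dimension 1.
Since 1 < 2, the vectors are linearly dependent.

no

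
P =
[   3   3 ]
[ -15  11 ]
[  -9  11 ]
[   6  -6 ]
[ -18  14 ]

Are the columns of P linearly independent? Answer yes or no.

Row reduce P to echelon form.
R2 ← R2 + (5)·R1: [0, 26]
R3 ← R3 + (3)·R1: [0, 20]
R4 ← R4 − (2)·R1: [0, -12]
R5 ← R5 + (6)·R1: [0, 32]
R3 ← R3 − (10/13)·R2: [0, 0]
R4 ← R4 + (6/13)·R2: [0, 0]
R5 ← R5 − (16/13)·R2: [0, 0]
2 pivots among 2 columns.
Every column is a pivot column, so the columns are linearly independent.

yes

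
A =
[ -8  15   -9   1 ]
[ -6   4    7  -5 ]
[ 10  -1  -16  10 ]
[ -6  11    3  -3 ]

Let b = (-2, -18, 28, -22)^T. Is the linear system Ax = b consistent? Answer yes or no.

Row reduce the augmented matrix [A | b].
R2 ← R2 − (3/4)·R1: [0, -29/4, 55/4, -23/4, -33/2]
R3 ← R3 + (5/4)·R1: [0, 71/4, -109/4, 45/4, 51/2]
R4 ← R4 − (3/4)·R1: [0, -1/4, 39/4, -15/4, -41/2]
R3 ← R3 + (71/29)·R2: [0, 0, 186/29, -82/29, -432/29]
R4 ← R4 − (1/29)·R2: [0, 0, 269/29, -103/29, -578/29]
R4 ← R4 − (269/186)·R3: [0, 0, 0, 50/93, 50/31]
The echelon form has 4 nonzero rows, and every pivot lies in the first 4 columns, so rank(A) = rank([A|b]) = 4.
The system is consistent.

yes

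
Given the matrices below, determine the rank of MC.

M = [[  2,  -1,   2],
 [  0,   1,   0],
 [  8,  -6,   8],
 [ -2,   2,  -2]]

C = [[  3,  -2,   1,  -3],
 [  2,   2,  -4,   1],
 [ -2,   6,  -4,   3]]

2

First compute MC:
[[  0,   6,  -2,  -1],
 [  2,   2,  -4,   1],
 [ -4,  20,   0,  -6],
 [  2,  -4,  -2,   2]]
Now row reduce the product.
Swap R1 ↔ R2
R3 ← R3 + (2)·R1: [0, 24, -8, -4]
R4 ← R4 − R1: [0, -6, 2, 1]
R3 ← R3 − (4)·R2: [0, 0, 0, 0]
R4 ← R4 + R2: [0, 0, 0, 0]
2 nonzero rows, so rank(MC) = 2.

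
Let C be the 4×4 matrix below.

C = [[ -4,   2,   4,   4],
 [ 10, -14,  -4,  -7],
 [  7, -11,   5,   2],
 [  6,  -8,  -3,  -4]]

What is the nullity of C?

0

Row reduce to echelon form.
R2 ← R2 + (5/2)·R1: [0, -9, 6, 3]
R3 ← R3 + (7/4)·R1: [0, -15/2, 12, 9]
R4 ← R4 + (3/2)·R1: [0, -5, 3, 2]
R3 ← R3 − (5/6)·R2: [0, 0, 7, 13/2]
R4 ← R4 − (5/9)·R2: [0, 0, -1/3, 1/3]
R4 ← R4 + (1/21)·R3: [0, 0, 0, 9/14]
4 nonzero rows, so rank(C) = 4.
C has 4 columns; by rank–nullity, nullity = 4 − 4 = 0.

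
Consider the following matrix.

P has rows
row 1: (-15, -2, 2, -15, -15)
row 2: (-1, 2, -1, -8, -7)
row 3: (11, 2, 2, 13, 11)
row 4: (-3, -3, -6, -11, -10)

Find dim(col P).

4

Row reduce to echelon form.
R2 ← R2 − (1/15)·R1: [0, 32/15, -17/15, -7, -6]
R3 ← R3 + (11/15)·R1: [0, 8/15, 52/15, 2, 0]
R4 ← R4 − (1/5)·R1: [0, -13/5, -32/5, -8, -7]
R3 ← R3 − (1/4)·R2: [0, 0, 15/4, 15/4, 3/2]
R4 ← R4 + (39/32)·R2: [0, 0, -249/32, -529/32, -229/16]
R4 ← R4 + (83/40)·R3: [0, 0, 0, -35/4, -56/5]
Echelon form has 4 nonzero rows, so rank(P) = 4.
The column space has dimension equal to the rank: 4.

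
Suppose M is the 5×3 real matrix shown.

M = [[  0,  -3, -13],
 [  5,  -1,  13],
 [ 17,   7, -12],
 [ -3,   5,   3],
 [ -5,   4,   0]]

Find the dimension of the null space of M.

0

Row reduce to echelon form.
Swap R1 ↔ R2
R3 ← R3 − (17/5)·R1: [0, 52/5, -281/5]
R4 ← R4 + (3/5)·R1: [0, 22/5, 54/5]
R5 ← R5 + R1: [0, 3, 13]
R3 ← R3 + (52/15)·R2: [0, 0, -1519/15]
R4 ← R4 + (22/15)·R2: [0, 0, -124/15]
R5 ← R5 + R2: [0, 0, 0]
R4 ← R4 − (4/49)·R3: [0, 0, 0]
3 nonzero rows, so rank(M) = 3.
M has 3 columns; by rank–nullity, nullity = 3 − 3 = 0.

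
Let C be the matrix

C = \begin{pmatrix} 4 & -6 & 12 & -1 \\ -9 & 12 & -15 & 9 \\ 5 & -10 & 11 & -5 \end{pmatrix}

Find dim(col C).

3

Row reduce to echelon form.
R2 ← R2 + (9/4)·R1: [0, -3/2, 12, 27/4]
R3 ← R3 − (5/4)·R1: [0, -5/2, -4, -15/4]
R3 ← R3 − (5/3)·R2: [0, 0, -24, -15]
Echelon form has 3 nonzero rows, so rank(C) = 3.
The column space has dimension equal to the rank: 3.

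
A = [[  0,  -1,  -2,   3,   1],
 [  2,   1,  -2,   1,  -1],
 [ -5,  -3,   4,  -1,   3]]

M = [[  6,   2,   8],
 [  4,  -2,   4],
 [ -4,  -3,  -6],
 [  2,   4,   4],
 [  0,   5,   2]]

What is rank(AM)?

First compute AM:
[[ 10,  25,  22],
 [ 26,   7,  34],
 [-60,  -5, -74]]
Now row reduce the product.
R2 ← R2 − (13/5)·R1: [0, -58, -116/5]
R3 ← R3 + (6)·R1: [0, 145, 58]
R3 ← R3 + (5/2)·R2: [0, 0, 0]
2 nonzero rows, so rank(AM) = 2.

2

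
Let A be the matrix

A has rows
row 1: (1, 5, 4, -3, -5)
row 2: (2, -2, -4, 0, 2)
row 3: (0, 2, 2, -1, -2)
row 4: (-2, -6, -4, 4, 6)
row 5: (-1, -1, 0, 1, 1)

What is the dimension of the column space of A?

Row reduce to echelon form.
R2 ← R2 − (2)·R1: [0, -12, -12, 6, 12]
R4 ← R4 + (2)·R1: [0, 4, 4, -2, -4]
R5 ← R5 + R1: [0, 4, 4, -2, -4]
R3 ← R3 + (1/6)·R2: [0, 0, 0, 0, 0]
R4 ← R4 + (1/3)·R2: [0, 0, 0, 0, 0]
R5 ← R5 + (1/3)·R2: [0, 0, 0, 0, 0]
Echelon form has 2 nonzero rows, so rank(A) = 2.
The column space has dimension equal to the rank: 2.

2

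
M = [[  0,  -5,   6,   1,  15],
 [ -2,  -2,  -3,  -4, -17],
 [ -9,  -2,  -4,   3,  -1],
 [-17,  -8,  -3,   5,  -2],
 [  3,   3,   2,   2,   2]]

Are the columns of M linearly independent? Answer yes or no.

Row reduce M to echelon form.
Swap R1 ↔ R2
R3 ← R3 − (9/2)·R1: [0, 7, 19/2, 21, 151/2]
R4 ← R4 − (17/2)·R1: [0, 9, 45/2, 39, 285/2]
R5 ← R5 + (3/2)·R1: [0, 0, -5/2, -4, -47/2]
R3 ← R3 + (7/5)·R2: [0, 0, 179/10, 112/5, 193/2]
R4 ← R4 + (9/5)·R2: [0, 0, 333/10, 204/5, 339/2]
R4 ← R4 − (333/179)·R3: [0, 0, 0, -156/179, -1794/179]
R5 ← R5 + (25/179)·R3: [0, 0, 0, -156/179, -1794/179]
R5 ← R5 − R4: [0, 0, 0, 0, 0]
4 pivots among 5 columns.
Only 4 < 5 pivot columns, so the columns are linearly dependent.

no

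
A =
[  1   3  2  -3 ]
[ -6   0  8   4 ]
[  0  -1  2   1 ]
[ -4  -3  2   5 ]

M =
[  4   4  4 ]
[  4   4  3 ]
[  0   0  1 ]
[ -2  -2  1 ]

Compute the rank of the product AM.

First compute AM:
[[ 22,  22,  12],
 [-32, -32, -12],
 [ -6,  -6,   0],
 [-38, -38, -18]]
Now row reduce the product.
R2 ← R2 + (16/11)·R1: [0, 0, 60/11]
R3 ← R3 + (3/11)·R1: [0, 0, 36/11]
R4 ← R4 + (19/11)·R1: [0, 0, 30/11]
R3 ← R3 − (3/5)·R2: [0, 0, 0]
R4 ← R4 − (1/2)·R2: [0, 0, 0]
2 nonzero rows, so rank(AM) = 2.

2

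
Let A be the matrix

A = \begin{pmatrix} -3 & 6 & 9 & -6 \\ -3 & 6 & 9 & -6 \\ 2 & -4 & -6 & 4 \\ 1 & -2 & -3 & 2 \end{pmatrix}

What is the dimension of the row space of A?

1

Row reduce to echelon form.
R2 ← R2 − R1: [0, 0, 0, 0]
R3 ← R3 + (2/3)·R1: [0, 0, 0, 0]
R4 ← R4 + (1/3)·R1: [0, 0, 0, 0]
Echelon form has 1 nonzero row, so rank(A) = 1.
The row space has dimension equal to the rank: 1.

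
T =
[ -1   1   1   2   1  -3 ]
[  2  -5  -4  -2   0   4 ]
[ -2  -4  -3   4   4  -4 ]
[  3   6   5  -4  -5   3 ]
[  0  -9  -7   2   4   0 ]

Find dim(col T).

Row reduce to echelon form.
R2 ← R2 + (2)·R1: [0, -3, -2, 2, 2, -2]
R3 ← R3 − (2)·R1: [0, -6, -5, 0, 2, 2]
R4 ← R4 + (3)·R1: [0, 9, 8, 2, -2, -6]
R3 ← R3 − (2)·R2: [0, 0, -1, -4, -2, 6]
R4 ← R4 + (3)·R2: [0, 0, 2, 8, 4, -12]
R5 ← R5 − (3)·R2: [0, 0, -1, -4, -2, 6]
R4 ← R4 + (2)·R3: [0, 0, 0, 0, 0, 0]
R5 ← R5 − R3: [0, 0, 0, 0, 0, 0]
Echelon form has 3 nonzero rows, so rank(T) = 3.
The column space has dimension equal to the rank: 3.

3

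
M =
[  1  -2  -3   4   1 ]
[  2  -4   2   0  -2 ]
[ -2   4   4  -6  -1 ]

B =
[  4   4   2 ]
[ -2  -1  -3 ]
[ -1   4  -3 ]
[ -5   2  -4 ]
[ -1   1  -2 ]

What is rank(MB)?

First compute MB:
[[-10,   3,  -1],
 [ 16,  18,  14],
 [ 11,  -9,  -2]]
Now row reduce the product.
R2 ← R2 + (8/5)·R1: [0, 114/5, 62/5]
R3 ← R3 + (11/10)·R1: [0, -57/10, -31/10]
R3 ← R3 + (1/4)·R2: [0, 0, 0]
2 nonzero rows, so rank(MB) = 2.

2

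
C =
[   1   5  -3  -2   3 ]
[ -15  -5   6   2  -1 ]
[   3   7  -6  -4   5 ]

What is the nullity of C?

Row reduce to echelon form.
R2 ← R2 + (15)·R1: [0, 70, -39, -28, 44]
R3 ← R3 − (3)·R1: [0, -8, 3, 2, -4]
R3 ← R3 + (4/35)·R2: [0, 0, -51/35, -6/5, 36/35]
3 nonzero rows, so rank(C) = 3.
C has 5 columns; by rank–nullity, nullity = 5 − 3 = 2.

2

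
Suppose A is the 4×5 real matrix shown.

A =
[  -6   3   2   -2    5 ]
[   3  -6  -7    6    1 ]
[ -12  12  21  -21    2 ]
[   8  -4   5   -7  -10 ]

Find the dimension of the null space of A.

Row reduce to echelon form.
R2 ← R2 + (1/2)·R1: [0, -9/2, -6, 5, 7/2]
R3 ← R3 − (2)·R1: [0, 6, 17, -17, -8]
R4 ← R4 + (4/3)·R1: [0, 0, 23/3, -29/3, -10/3]
R3 ← R3 + (4/3)·R2: [0, 0, 9, -31/3, -10/3]
R4 ← R4 − (23/27)·R3: [0, 0, 0, -70/81, -40/81]
4 nonzero rows, so rank(A) = 4.
A has 5 columns; by rank–nullity, nullity = 5 − 4 = 1.

1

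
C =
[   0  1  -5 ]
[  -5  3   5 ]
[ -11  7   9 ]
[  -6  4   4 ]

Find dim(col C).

Row reduce to echelon form.
Swap R1 ↔ R2
R3 ← R3 − (11/5)·R1: [0, 2/5, -2]
R4 ← R4 − (6/5)·R1: [0, 2/5, -2]
R3 ← R3 − (2/5)·R2: [0, 0, 0]
R4 ← R4 − (2/5)·R2: [0, 0, 0]
Echelon form has 2 nonzero rows, so rank(C) = 2.
The column space has dimension equal to the rank: 2.

2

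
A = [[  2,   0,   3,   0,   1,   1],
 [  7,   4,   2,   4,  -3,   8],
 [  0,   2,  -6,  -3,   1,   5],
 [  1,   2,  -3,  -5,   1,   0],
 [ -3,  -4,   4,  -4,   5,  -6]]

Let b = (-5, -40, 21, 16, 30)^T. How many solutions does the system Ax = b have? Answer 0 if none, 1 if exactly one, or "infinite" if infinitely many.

Row reduce the augmented matrix [A | b].
R2 ← R2 − (7/2)·R1: [0, 4, -17/2, 4, -13/2, 9/2, -45/2]
R4 ← R4 − (1/2)·R1: [0, 2, -9/2, -5, 1/2, -1/2, 37/2]
R5 ← R5 + (3/2)·R1: [0, -4, 17/2, -4, 13/2, -9/2, 45/2]
R3 ← R3 − (1/2)·R2: [0, 0, -7/4, -5, 17/4, 11/4, 129/4]
R4 ← R4 − (1/2)·R2: [0, 0, -1/4, -7, 15/4, -11/4, 119/4]
R5 ← R5 + R2: [0, 0, 0, 0, 0, 0, 0]
R4 ← R4 − (1/7)·R3: [0, 0, 0, -44/7, 22/7, -22/7, 176/7]
The echelon form has 4 nonzero rows, and every pivot lies in the first 6 columns, so rank(A) = rank([A|b]) = 4.
The system is consistent.
rank = 4 < 6 unknowns, so there are infinitely many solutions.

infinite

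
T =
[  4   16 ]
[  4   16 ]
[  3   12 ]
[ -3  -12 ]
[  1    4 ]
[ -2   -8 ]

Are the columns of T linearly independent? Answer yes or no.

Row reduce T to echelon form.
R2 ← R2 − R1: [0, 0]
R3 ← R3 − (3/4)·R1: [0, 0]
R4 ← R4 + (3/4)·R1: [0, 0]
R5 ← R5 − (1/4)·R1: [0, 0]
R6 ← R6 + (1/2)·R1: [0, 0]
1 pivot among 2 columns.
Only 1 < 2 pivot columns, so the columns are linearly dependent.

no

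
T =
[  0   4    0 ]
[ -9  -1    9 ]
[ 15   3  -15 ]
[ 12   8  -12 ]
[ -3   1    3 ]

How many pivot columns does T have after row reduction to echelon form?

2

Row reduce to echelon form.
Swap R1 ↔ R2
R3 ← R3 + (5/3)·R1: [0, 4/3, 0]
R4 ← R4 + (4/3)·R1: [0, 20/3, 0]
R5 ← R5 − (1/3)·R1: [0, 4/3, 0]
R3 ← R3 − (1/3)·R2: [0, 0, 0]
R4 ← R4 − (5/3)·R2: [0, 0, 0]
R5 ← R5 − (1/3)·R2: [0, 0, 0]
Echelon form has 2 nonzero rows, so rank(T) = 2.
Each nonzero row contributes one pivot column: 2 pivot columns.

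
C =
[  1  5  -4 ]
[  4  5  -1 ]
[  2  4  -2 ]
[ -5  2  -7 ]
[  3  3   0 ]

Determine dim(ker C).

Row reduce to echelon form.
R2 ← R2 − (4)·R1: [0, -15, 15]
R3 ← R3 − (2)·R1: [0, -6, 6]
R4 ← R4 + (5)·R1: [0, 27, -27]
R5 ← R5 − (3)·R1: [0, -12, 12]
R3 ← R3 − (2/5)·R2: [0, 0, 0]
R4 ← R4 + (9/5)·R2: [0, 0, 0]
R5 ← R5 − (4/5)·R2: [0, 0, 0]
2 nonzero rows, so rank(C) = 2.
C has 3 columns; by rank–nullity, nullity = 3 − 2 = 1.

1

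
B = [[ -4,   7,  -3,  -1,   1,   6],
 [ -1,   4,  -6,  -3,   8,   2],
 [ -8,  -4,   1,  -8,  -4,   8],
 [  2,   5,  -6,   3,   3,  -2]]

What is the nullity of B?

Row reduce to echelon form.
R2 ← R2 − (1/4)·R1: [0, 9/4, -21/4, -11/4, 31/4, 1/2]
R3 ← R3 − (2)·R1: [0, -18, 7, -6, -6, -4]
R4 ← R4 + (1/2)·R1: [0, 17/2, -15/2, 5/2, 7/2, 1]
R3 ← R3 + (8)·R2: [0, 0, -35, -28, 56, 0]
R4 ← R4 − (34/9)·R2: [0, 0, 37/3, 116/9, -232/9, -8/9]
R4 ← R4 + (37/105)·R3: [0, 0, 0, 136/45, -272/45, -8/9]
4 nonzero rows, so rank(B) = 4.
B has 6 columns; by rank–nullity, nullity = 6 − 4 = 2.

2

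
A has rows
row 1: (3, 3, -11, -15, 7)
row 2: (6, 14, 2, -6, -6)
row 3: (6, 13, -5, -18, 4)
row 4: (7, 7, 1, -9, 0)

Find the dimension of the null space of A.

1

Row reduce to echelon form.
R2 ← R2 − (2)·R1: [0, 8, 24, 24, -20]
R3 ← R3 − (2)·R1: [0, 7, 17, 12, -10]
R4 ← R4 − (7/3)·R1: [0, 0, 80/3, 26, -49/3]
R3 ← R3 − (7/8)·R2: [0, 0, -4, -9, 15/2]
R4 ← R4 + (20/3)·R3: [0, 0, 0, -34, 101/3]
4 nonzero rows, so rank(A) = 4.
A has 5 columns; by rank–nullity, nullity = 5 − 4 = 1.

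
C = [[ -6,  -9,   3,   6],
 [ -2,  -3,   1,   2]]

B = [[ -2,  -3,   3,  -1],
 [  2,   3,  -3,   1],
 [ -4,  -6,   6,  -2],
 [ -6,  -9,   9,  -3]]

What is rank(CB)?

1

First compute CB:
[[-54, -81,  81, -27],
 [-18, -27,  27,  -9]]
Now row reduce the product.
R2 ← R2 − (1/3)·R1: [0, 0, 0, 0]
1 nonzero row, so rank(CB) = 1.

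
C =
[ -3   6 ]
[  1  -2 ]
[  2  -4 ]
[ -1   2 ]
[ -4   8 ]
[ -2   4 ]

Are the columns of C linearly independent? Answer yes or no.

no

Row reduce C to echelon form.
R2 ← R2 + (1/3)·R1: [0, 0]
R3 ← R3 + (2/3)·R1: [0, 0]
R4 ← R4 − (1/3)·R1: [0, 0]
R5 ← R5 − (4/3)·R1: [0, 0]
R6 ← R6 − (2/3)·R1: [0, 0]
1 pivot among 2 columns.
Only 1 < 2 pivot columns, so the columns are linearly dependent.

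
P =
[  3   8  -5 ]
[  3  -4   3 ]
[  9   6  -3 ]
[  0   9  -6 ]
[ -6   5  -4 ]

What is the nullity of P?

Row reduce to echelon form.
R2 ← R2 − R1: [0, -12, 8]
R3 ← R3 − (3)·R1: [0, -18, 12]
R5 ← R5 + (2)·R1: [0, 21, -14]
R3 ← R3 − (3/2)·R2: [0, 0, 0]
R4 ← R4 + (3/4)·R2: [0, 0, 0]
R5 ← R5 + (7/4)·R2: [0, 0, 0]
2 nonzero rows, so rank(P) = 2.
P has 3 columns; by rank–nullity, nullity = 3 − 2 = 1.

1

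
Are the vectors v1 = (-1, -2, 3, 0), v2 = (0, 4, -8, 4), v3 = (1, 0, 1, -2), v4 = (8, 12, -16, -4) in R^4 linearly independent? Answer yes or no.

no

Form the matrix with these vectors as rows and row reduce.
R3 ← R3 + R1: [0, -2, 4, -2]
R4 ← R4 + (8)·R1: [0, -4, 8, -4]
R3 ← R3 + (1/2)·R2: [0, 0, 0, 0]
R4 ← R4 + R2: [0, 0, 0, 0]
2 nonzero rows, so the 4 vectors span a space of dimension 2.
Since 2 < 4, the vectors are linearly dependent.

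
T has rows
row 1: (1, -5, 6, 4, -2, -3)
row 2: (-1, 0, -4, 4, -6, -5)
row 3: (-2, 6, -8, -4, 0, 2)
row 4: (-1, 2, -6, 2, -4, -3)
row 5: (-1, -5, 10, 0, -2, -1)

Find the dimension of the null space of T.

Row reduce to echelon form.
R2 ← R2 + R1: [0, -5, 2, 8, -8, -8]
R3 ← R3 + (2)·R1: [0, -4, 4, 4, -4, -4]
R4 ← R4 + R1: [0, -3, 0, 6, -6, -6]
R5 ← R5 + R1: [0, -10, 16, 4, -4, -4]
R3 ← R3 − (4/5)·R2: [0, 0, 12/5, -12/5, 12/5, 12/5]
R4 ← R4 − (3/5)·R2: [0, 0, -6/5, 6/5, -6/5, -6/5]
R5 ← R5 − (2)·R2: [0, 0, 12, -12, 12, 12]
R4 ← R4 + (1/2)·R3: [0, 0, 0, 0, 0, 0]
R5 ← R5 − (5)·R3: [0, 0, 0, 0, 0, 0]
3 nonzero rows, so rank(T) = 3.
T has 6 columns; by rank–nullity, nullity = 6 − 3 = 3.

3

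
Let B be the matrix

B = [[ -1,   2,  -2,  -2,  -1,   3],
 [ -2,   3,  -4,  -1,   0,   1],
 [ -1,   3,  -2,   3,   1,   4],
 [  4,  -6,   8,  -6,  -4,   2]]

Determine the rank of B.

Row reduce to echelon form.
R2 ← R2 − (2)·R1: [0, -1, 0, 3, 2, -5]
R3 ← R3 − R1: [0, 1, 0, 5, 2, 1]
R4 ← R4 + (4)·R1: [0, 2, 0, -14, -8, 14]
R3 ← R3 + R2: [0, 0, 0, 8, 4, -4]
R4 ← R4 + (2)·R2: [0, 0, 0, -8, -4, 4]
R4 ← R4 + R3: [0, 0, 0, 0, 0, 0]
Echelon form has 3 nonzero rows, so rank(B) = 3.

3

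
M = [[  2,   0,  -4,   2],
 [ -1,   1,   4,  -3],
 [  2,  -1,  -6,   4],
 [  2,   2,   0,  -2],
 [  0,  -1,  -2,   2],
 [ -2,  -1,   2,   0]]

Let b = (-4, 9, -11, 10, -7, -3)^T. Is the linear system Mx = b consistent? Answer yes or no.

Row reduce the augmented matrix [M | b].
R2 ← R2 + (1/2)·R1: [0, 1, 2, -2, 7]
R3 ← R3 − R1: [0, -1, -2, 2, -7]
R4 ← R4 − R1: [0, 2, 4, -4, 14]
R6 ← R6 + R1: [0, -1, -2, 2, -7]
R3 ← R3 + R2: [0, 0, 0, 0, 0]
R4 ← R4 − (2)·R2: [0, 0, 0, 0, 0]
R5 ← R5 + R2: [0, 0, 0, 0, 0]
R6 ← R6 + R2: [0, 0, 0, 0, 0]
The echelon form has 2 nonzero rows, and every pivot lies in the first 4 columns, so rank(M) = rank([M|b]) = 2.
The system is consistent.

yes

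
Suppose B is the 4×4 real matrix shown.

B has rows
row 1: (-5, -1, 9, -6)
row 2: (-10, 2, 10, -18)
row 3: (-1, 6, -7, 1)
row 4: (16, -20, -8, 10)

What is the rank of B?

4

Row reduce to echelon form.
R2 ← R2 − (2)·R1: [0, 4, -8, -6]
R3 ← R3 − (1/5)·R1: [0, 31/5, -44/5, 11/5]
R4 ← R4 + (16/5)·R1: [0, -116/5, 104/5, -46/5]
R3 ← R3 − (31/20)·R2: [0, 0, 18/5, 23/2]
R4 ← R4 + (29/5)·R2: [0, 0, -128/5, -44]
R4 ← R4 + (64/9)·R3: [0, 0, 0, 340/9]
Echelon form has 4 nonzero rows, so rank(B) = 4.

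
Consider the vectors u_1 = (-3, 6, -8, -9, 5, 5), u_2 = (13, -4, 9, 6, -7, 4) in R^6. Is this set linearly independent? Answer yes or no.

yes

Form the matrix with these vectors as rows and row reduce.
R2 ← R2 + (13/3)·R1: [0, 22, -77/3, -33, 44/3, 77/3]
2 nonzero rows, so the 2 vectors span a space of dimension 2.
Since 2 = 2, the vectors are linearly independent.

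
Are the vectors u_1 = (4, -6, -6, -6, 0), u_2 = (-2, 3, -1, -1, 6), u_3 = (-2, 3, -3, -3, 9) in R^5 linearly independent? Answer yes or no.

Form the matrix with these vectors as rows and row reduce.
R2 ← R2 + (1/2)·R1: [0, 0, -4, -4, 6]
R3 ← R3 + (1/2)·R1: [0, 0, -6, -6, 9]
R3 ← R3 − (3/2)·R2: [0, 0, 0, 0, 0]
2 nonzero rows, so the 3 vectors span a space of dimension 2.
Since 2 < 3, the vectors are linearly dependent.

no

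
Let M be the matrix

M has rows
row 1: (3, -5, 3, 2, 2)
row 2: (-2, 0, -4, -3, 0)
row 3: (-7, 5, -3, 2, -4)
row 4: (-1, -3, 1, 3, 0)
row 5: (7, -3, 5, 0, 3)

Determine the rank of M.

Row reduce to echelon form.
R2 ← R2 + (2/3)·R1: [0, -10/3, -2, -5/3, 4/3]
R3 ← R3 + (7/3)·R1: [0, -20/3, 4, 20/3, 2/3]
R4 ← R4 + (1/3)·R1: [0, -14/3, 2, 11/3, 2/3]
R5 ← R5 − (7/3)·R1: [0, 26/3, -2, -14/3, -5/3]
R3 ← R3 − (2)·R2: [0, 0, 8, 10, -2]
R4 ← R4 − (7/5)·R2: [0, 0, 24/5, 6, -6/5]
R5 ← R5 + (13/5)·R2: [0, 0, -36/5, -9, 9/5]
R4 ← R4 − (3/5)·R3: [0, 0, 0, 0, 0]
R5 ← R5 + (9/10)·R3: [0, 0, 0, 0, 0]
Echelon form has 3 nonzero rows, so rank(M) = 3.

3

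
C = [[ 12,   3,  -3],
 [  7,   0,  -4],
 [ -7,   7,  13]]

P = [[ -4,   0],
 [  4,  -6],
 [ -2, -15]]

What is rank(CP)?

First compute CP:
[[-30,  27],
 [-20,  60],
 [ 30, -237]]
Now row reduce the product.
R2 ← R2 − (2/3)·R1: [0, 42]
R3 ← R3 + R1: [0, -210]
R3 ← R3 + (5)·R2: [0, 0]
2 nonzero rows, so rank(CP) = 2.

2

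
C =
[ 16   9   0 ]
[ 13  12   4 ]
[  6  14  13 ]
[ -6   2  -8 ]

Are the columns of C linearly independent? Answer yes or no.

yes

Row reduce C to echelon form.
R2 ← R2 − (13/16)·R1: [0, 75/16, 4]
R3 ← R3 − (3/8)·R1: [0, 85/8, 13]
R4 ← R4 + (3/8)·R1: [0, 43/8, -8]
R3 ← R3 − (34/15)·R2: [0, 0, 59/15]
R4 ← R4 − (86/75)·R2: [0, 0, -944/75]
R4 ← R4 + (16/5)·R3: [0, 0, 0]
3 pivots among 3 columns.
Every column is a pivot column, so the columns are linearly independent.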